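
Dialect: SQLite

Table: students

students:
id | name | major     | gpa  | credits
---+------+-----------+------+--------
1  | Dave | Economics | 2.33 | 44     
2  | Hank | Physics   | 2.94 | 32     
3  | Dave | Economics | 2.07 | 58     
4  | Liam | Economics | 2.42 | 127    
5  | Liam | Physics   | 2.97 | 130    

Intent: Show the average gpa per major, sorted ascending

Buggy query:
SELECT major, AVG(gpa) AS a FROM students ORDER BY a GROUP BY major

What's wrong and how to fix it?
Bug: GROUP BY must precede ORDER BY

Fix: Reorder: SELECT … FROM … GROUP BY … ORDER BY …

Corrected query:
SELECT major, AVG(gpa) AS a FROM students GROUP BY major ORDER BY a

Result:
major     | a       
----------+---------
Economics | 2.273333
Physics   | 2.955   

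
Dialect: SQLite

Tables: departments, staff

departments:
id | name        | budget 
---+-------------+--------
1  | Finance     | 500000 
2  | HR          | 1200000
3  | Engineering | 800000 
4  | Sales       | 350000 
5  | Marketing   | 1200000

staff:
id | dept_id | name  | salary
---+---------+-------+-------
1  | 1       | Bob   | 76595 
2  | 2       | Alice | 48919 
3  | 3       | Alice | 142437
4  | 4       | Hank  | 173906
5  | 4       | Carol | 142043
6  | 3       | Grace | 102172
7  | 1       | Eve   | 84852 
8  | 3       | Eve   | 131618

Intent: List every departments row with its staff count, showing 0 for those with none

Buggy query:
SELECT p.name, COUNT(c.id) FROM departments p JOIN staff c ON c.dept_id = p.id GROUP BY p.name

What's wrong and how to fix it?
Bug: An inner join excludes parents with zero children

Fix: Switch to LEFT JOIN to retain unmatched parent rows

Corrected query:
SELECT p.name, COUNT(c.id) FROM departments p LEFT JOIN staff c ON c.dept_id = p.id GROUP BY p.name

Result:
name        | COUNT(c.id)
------------+------------
Engineering | 3          
Finance     | 2          
HR          | 1          
Marketing   | 0          
Sales       | 2          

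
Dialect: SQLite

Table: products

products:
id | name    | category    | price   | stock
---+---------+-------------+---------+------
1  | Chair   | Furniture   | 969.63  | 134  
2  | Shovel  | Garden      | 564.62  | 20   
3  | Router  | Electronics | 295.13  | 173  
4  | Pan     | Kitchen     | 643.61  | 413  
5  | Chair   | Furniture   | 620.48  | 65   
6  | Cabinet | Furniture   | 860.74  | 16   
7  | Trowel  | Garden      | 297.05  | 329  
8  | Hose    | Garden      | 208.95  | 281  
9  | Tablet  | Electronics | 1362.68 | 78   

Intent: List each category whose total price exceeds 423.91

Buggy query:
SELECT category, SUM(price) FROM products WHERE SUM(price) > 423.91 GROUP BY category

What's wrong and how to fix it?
Bug: SUM(price) is an aggregate, but WHERE filters rows before aggregation

Fix: Move the aggregate condition to a HAVING clause

Corrected query:
SELECT category, SUM(price) FROM products GROUP BY category HAVING SUM(price) > 423.91

Result:
category    | SUM(price)
------------+-----------
Electronics | 1657.81   
Furniture   | 2450.85   
Garden      | 1070.62   
Kitchen     | 643.61    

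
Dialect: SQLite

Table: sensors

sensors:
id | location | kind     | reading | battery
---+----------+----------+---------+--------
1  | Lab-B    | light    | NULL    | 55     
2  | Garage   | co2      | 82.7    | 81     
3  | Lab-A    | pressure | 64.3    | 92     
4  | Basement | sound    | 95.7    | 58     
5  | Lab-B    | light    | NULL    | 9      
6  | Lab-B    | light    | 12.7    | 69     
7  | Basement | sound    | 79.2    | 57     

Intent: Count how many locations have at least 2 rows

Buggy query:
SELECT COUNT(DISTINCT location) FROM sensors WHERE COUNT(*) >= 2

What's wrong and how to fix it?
Bug: WHERE filters individual rows, not groups, so a group-level COUNT is invalid there

Fix: Group first with HAVING COUNT(*) >= 2, then COUNT the resulting groups

Corrected query:
SELECT COUNT(*) FROM (SELECT location FROM sensors GROUP BY location HAVING COUNT(*) >= 2)

Result:
COUNT(*)
--------
2       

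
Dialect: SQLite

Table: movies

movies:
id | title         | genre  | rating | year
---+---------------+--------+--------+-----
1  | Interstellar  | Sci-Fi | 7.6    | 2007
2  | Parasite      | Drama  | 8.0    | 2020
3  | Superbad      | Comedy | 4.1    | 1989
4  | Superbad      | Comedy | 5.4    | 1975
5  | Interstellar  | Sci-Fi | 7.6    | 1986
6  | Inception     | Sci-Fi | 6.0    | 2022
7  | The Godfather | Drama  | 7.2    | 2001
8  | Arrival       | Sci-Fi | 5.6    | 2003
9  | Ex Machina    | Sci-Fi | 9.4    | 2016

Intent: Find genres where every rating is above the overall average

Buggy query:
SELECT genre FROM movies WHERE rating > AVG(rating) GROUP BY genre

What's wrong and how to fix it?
Bug: WHERE evaluates per row before aggregation, so AVG() is unavailable

Fix: Use a subquery for AVG and a HAVING MIN(...) filter so the condition holds for every row in the group

Corrected query:
SELECT genre FROM movies GROUP BY genre HAVING MIN(rating) > (SELECT AVG(rating) FROM movies)

Result:
genre
-----
Drama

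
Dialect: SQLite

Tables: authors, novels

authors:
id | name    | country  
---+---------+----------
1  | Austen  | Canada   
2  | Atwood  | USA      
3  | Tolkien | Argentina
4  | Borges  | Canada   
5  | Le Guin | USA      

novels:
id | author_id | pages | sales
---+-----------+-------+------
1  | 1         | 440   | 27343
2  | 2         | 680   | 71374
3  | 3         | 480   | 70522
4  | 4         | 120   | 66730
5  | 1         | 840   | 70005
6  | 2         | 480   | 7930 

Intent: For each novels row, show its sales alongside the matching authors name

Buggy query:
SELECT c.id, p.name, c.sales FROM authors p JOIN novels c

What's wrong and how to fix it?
Bug: Missing join condition: each novels row is matched to all authors rows instead of just its own

Fix: Add ON c.author_id = p.id to the JOIN

Corrected query:
SELECT c.id, p.name, c.sales FROM authors p JOIN novels c ON c.author_id = p.id

Result:
id | name    | sales
---+---------+------
1  | Austen  | 27343
2  | Atwood  | 71374
3  | Tolkien | 70522
4  | Borges  | 66730
5  | Austen  | 70005
6  | Atwood  | 7930 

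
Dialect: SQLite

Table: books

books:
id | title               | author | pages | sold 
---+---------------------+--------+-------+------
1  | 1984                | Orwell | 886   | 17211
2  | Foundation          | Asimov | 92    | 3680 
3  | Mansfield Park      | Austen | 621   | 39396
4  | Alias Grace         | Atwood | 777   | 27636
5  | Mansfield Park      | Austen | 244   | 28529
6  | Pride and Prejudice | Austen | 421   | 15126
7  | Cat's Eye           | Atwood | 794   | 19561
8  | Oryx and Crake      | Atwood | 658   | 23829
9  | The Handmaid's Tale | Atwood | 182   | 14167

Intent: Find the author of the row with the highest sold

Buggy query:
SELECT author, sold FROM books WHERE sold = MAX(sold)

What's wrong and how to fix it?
Bug: MAX(sold) is an aggregate and cannot be used directly in WHERE

Fix: Use a subquery: WHERE sold = (SELECT MAX(sold) FROM books)

Corrected query:
SELECT author, sold FROM books WHERE sold = (SELECT MAX(sold) FROM books)

Result:
author | sold 
-------+------
Austen | 39396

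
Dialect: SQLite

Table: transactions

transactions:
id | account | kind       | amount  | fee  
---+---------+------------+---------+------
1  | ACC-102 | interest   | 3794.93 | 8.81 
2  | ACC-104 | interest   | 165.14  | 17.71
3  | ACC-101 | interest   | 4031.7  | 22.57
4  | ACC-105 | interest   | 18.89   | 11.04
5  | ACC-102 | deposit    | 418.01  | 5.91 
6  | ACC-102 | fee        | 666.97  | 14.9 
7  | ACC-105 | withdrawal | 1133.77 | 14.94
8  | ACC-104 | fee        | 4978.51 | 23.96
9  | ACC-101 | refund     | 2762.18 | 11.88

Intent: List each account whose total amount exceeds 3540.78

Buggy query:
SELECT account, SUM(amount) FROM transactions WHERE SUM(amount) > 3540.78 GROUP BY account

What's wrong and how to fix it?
Bug: Aggregate functions cannot appear in a WHERE clause

Fix: Use HAVING (which filters groups after aggregation) instead of WHERE

Corrected query:
SELECT account, SUM(amount) FROM transactions GROUP BY account HAVING SUM(amount) > 3540.78

Result:
account | SUM(amount)
--------+------------
ACC-101 | 6793.88    
ACC-102 | 4879.91    
ACC-104 | 5143.65    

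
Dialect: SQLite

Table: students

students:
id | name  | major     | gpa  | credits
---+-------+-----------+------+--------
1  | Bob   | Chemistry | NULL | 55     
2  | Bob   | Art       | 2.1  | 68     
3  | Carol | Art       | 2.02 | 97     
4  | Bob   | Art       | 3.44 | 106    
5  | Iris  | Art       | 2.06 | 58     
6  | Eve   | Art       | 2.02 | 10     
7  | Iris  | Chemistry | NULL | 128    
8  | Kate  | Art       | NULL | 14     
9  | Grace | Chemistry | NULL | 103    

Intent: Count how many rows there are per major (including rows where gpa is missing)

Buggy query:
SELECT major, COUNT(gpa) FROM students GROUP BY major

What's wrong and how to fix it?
Bug: COUNT(gpa) skips NULLs, so groups with missing gpa are undercounted

Fix: Use COUNT(*) to count all rows regardless of NULL

Corrected query:
SELECT major, COUNT(*) FROM students GROUP BY major

Result:
major     | COUNT(*)
----------+---------
Art       | 6       
Chemistry | 3       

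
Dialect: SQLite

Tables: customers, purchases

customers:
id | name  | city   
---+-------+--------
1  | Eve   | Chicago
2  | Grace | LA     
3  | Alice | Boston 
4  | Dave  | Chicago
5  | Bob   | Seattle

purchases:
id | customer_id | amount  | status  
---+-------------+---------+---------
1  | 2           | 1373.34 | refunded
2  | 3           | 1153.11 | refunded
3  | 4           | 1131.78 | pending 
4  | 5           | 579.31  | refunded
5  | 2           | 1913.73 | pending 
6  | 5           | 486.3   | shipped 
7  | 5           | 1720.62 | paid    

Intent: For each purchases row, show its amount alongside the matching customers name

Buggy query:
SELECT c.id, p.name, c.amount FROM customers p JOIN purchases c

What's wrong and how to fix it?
Bug: JOIN with no ON clause produces a cartesian product; every purchases row pairs with every customers row

Fix: Add ON c.customer_id = p.id to the JOIN

Corrected query:
SELECT c.id, p.name, c.amount FROM customers p JOIN purchases c ON c.customer_id = p.id

Result:
id | name  | amount 
---+-------+--------
1  | Grace | 1373.34
2  | Alice | 1153.11
3  | Dave  | 1131.78
4  | Bob   | 579.31 
5  | Grace | 1913.73
6  | Bob   | 486.3  
7  | Bob   | 1720.62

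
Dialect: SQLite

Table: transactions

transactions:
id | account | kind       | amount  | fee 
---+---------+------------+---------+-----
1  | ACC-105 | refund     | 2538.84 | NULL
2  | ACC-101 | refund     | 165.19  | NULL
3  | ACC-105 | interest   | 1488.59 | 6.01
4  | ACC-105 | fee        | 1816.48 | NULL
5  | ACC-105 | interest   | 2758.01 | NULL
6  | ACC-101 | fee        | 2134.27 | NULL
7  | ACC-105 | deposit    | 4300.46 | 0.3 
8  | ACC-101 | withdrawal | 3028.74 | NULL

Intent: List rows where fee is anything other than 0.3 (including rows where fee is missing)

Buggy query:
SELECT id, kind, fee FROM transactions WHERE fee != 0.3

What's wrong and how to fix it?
Bug: 'fee != 0.3' is unknown when fee is NULL, so NULL rows are silently excluded

Fix: Handle NULL separately with IS NULL alongside the inequality

Corrected query:
SELECT id, kind, fee FROM transactions WHERE fee != 0.3 OR fee IS NULL

Result:
id | kind       | fee 
---+------------+-----
1  | refund     | NULL
2  | refund     | NULL
3  | interest   | 6.01
4  | fee        | NULL
5  | interest   | NULL
6  | fee        | NULL
8  | withdrawal | NULL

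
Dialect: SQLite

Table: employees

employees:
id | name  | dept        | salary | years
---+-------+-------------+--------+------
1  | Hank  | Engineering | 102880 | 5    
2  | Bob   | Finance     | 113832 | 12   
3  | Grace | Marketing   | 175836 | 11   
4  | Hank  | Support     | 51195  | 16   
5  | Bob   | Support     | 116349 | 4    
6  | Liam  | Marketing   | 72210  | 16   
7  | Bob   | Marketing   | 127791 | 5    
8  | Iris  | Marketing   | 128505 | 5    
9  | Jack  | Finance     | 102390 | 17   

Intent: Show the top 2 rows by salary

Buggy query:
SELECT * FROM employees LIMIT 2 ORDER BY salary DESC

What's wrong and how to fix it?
Bug: ORDER BY cannot follow LIMIT; LIMIT is the final clause

Fix: Swap the clauses: ORDER BY first, then LIMIT

Corrected query:
SELECT * FROM employees ORDER BY salary DESC LIMIT 2

Result:
id | name  | dept      | salary | years
---+-------+-----------+--------+------
3  | Grace | Marketing | 175836 | 11   
8  | Iris  | Marketing | 128505 | 5    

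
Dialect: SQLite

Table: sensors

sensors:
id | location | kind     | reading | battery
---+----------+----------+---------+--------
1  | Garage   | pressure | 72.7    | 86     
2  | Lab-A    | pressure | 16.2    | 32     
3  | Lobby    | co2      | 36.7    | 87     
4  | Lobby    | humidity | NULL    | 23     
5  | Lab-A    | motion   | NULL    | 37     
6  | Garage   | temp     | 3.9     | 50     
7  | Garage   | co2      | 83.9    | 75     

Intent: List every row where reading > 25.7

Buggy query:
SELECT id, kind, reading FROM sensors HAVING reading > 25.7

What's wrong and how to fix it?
Bug: This is a non-aggregate query (no GROUP BY, no aggregates), so in SQLite the HAVING clause is invalid here; a row-level condition belongs in WHERE

Fix: Use WHERE for row-level filtering

Corrected query:
SELECT id, kind, reading FROM sensors WHERE reading > 25.7

Result:
id | kind     | reading
---+----------+--------
1  | pressure | 72.7   
3  | co2      | 36.7   
7  | co2      | 83.9   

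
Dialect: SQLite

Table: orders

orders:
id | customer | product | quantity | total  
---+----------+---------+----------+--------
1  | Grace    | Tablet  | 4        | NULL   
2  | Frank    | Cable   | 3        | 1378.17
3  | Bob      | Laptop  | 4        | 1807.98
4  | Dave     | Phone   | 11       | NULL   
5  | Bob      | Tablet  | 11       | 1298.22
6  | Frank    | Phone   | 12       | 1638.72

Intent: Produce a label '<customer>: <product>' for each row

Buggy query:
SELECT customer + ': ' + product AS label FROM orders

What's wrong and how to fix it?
Bug: '+' is numeric addition; on text columns SQLite converts them to 0 instead of concatenating

Fix: Replace + with || to concatenate text

Corrected query:
SELECT customer || ': ' || product AS label FROM orders

Result:
label        
-------------
Grace: Tablet
Frank: Cable 
Bob: Laptop  
Dave: Phone  
Bob: Tablet  
Frank: Phone 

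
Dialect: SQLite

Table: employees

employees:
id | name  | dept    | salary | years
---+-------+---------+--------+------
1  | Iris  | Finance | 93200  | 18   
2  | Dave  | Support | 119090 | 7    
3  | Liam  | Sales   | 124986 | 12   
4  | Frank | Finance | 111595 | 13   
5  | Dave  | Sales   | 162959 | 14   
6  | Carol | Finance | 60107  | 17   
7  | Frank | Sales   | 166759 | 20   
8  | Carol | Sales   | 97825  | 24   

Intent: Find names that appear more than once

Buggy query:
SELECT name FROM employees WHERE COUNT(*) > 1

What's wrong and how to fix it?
Bug: WHERE can't reference COUNT(*); aggregates are computed after WHERE

Fix: Group first, then use HAVING for the count condition

Corrected query:
SELECT name FROM employees GROUP BY name HAVING COUNT(*) > 1

Result:
name 
-----
Carol
Dave 
Frank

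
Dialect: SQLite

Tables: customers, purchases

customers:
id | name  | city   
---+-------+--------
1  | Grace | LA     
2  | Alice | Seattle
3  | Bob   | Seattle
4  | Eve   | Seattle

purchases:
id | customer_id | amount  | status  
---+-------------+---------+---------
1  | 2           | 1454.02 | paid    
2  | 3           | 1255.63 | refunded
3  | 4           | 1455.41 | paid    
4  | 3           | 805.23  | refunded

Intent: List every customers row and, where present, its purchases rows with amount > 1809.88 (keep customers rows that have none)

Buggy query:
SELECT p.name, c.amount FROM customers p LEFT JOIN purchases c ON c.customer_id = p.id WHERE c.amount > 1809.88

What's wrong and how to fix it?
Bug: Filtering c.amount in WHERE discards the NULL rows produced by LEFT JOIN, turning it into an inner join

Fix: Put 'c.amount > 1809.88' in the JOIN's ON clause instead of WHERE

Corrected query:
SELECT p.name, c.amount FROM customers p LEFT JOIN purchases c ON c.customer_id = p.id AND c.amount > 1809.88

Result:
name  | amount
------+-------
Grace | NULL  
Alice | NULL  
Bob   | NULL  
Eve   | NULL  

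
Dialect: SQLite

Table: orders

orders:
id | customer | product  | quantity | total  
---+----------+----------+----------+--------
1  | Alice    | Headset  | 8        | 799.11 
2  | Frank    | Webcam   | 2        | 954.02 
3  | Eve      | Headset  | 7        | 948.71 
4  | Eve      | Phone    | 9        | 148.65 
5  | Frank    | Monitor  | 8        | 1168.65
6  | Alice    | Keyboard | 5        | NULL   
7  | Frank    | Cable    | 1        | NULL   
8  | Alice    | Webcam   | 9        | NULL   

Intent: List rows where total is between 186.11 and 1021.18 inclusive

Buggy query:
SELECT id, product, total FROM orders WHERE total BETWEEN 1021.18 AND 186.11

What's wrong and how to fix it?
Bug: BETWEEN expects the lower bound first; with 1021.18 AND 186.11 the range is empty

Fix: Write BETWEEN 186.11 AND 1021.18

Corrected query:
SELECT id, product, total FROM orders WHERE total BETWEEN 186.11 AND 1021.18

Result:
id | product | total 
---+---------+-------
1  | Headset | 799.11
2  | Webcam  | 954.02
3  | Headset | 948.71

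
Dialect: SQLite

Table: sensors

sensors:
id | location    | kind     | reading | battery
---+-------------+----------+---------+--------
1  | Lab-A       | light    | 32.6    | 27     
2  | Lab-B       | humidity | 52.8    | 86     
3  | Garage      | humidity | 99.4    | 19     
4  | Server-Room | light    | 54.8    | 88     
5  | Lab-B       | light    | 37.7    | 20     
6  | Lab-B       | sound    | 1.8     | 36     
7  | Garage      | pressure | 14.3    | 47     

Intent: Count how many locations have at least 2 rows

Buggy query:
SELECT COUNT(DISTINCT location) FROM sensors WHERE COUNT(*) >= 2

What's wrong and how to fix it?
Bug: COUNT(*) cannot appear in WHERE; the per-group count doesn't exist yet

Fix: Use a subquery that GROUPs and filters with HAVING, then count its rows

Corrected query:
SELECT COUNT(*) FROM (SELECT location FROM sensors GROUP BY location HAVING COUNT(*) >= 2)

Result:
COUNT(*)
--------
2       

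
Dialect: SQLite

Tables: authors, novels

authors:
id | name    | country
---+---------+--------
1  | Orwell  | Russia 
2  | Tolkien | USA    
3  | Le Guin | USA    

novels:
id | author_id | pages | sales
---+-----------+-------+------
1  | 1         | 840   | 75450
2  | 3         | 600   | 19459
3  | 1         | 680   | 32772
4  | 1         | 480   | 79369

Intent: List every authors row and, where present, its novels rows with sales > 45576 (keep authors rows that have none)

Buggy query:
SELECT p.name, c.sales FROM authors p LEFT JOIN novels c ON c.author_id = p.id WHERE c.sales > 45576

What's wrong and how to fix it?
Bug: Filtering c.sales in WHERE discards the NULL rows produced by LEFT JOIN, turning it into an inner join

Fix: Move the right-table condition into the ON clause so unmatched parents are kept

Corrected query:
SELECT p.name, c.sales FROM authors p LEFT JOIN novels c ON c.author_id = p.id AND c.sales > 45576

Result:
name    | sales
--------+------
Orwell  | 75450
Orwell  | 79369
Tolkien | NULL 
Le Guin | NULL 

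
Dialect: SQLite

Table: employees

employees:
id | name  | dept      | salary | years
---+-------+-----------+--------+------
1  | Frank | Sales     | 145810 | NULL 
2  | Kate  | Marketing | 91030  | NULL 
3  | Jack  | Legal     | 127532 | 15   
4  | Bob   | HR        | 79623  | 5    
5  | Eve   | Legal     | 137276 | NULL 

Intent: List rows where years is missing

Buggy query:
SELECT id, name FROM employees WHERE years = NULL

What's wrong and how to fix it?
Bug: Comparing to NULL with '=' never matches; NULL = NULL is unknown, not true

Fix: Use IS NULL to test for NULL

Corrected query:
SELECT id, name FROM employees WHERE years IS NULL

Result:
id | name 
---+------
1  | Frank
2  | Kate 
5  | Eve  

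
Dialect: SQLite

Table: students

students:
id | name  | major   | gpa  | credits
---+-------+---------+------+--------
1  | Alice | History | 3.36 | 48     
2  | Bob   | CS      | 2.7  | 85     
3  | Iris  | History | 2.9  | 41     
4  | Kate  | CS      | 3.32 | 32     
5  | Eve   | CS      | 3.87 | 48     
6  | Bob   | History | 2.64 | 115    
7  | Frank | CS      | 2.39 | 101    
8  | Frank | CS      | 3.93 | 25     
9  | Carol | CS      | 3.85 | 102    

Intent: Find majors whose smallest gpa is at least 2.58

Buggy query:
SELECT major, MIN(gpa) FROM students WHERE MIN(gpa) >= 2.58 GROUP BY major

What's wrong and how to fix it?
Bug: MIN() in WHERE is a misuse of aggregate

Fix: Use HAVING for the per-group MIN condition

Corrected query:
SELECT major, MIN(gpa) FROM students GROUP BY major HAVING MIN(gpa) >= 2.58

Result:
major   | MIN(gpa)
--------+---------
History | 2.64    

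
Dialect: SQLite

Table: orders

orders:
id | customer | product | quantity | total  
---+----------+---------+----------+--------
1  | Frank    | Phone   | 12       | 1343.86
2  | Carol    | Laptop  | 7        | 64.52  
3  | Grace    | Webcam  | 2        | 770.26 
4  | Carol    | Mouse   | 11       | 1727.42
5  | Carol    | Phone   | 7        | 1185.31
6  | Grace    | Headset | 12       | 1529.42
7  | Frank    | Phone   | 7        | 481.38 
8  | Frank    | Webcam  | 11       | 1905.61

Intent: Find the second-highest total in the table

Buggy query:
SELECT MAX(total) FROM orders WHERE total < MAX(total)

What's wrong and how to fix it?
Bug: MAX(total) on the right of the comparison is an aggregate-in-WHERE error

Fix: Put the inner MAX in a scalar subquery

Corrected query:
SELECT MAX(total) FROM orders WHERE total < (SELECT MAX(total) FROM orders)

Result:
MAX(total)
----------
1727.42   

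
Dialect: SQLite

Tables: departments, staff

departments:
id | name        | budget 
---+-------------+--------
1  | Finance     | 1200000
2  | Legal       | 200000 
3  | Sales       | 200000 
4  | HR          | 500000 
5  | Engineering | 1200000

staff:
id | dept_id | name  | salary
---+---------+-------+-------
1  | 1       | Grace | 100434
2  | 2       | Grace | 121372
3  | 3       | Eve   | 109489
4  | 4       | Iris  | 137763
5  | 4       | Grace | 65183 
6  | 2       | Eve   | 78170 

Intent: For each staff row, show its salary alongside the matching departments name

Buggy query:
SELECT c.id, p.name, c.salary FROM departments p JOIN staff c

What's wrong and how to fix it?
Bug: Missing join condition: each staff row is matched to all departments rows instead of just its own

Fix: Add ON c.dept_id = p.id to the JOIN

Corrected query:
SELECT c.id, p.name, c.salary FROM departments p JOIN staff c ON c.dept_id = p.id

Result:
id | name    | salary
---+---------+-------
1  | Finance | 100434
2  | Legal   | 121372
3  | Sales   | 109489
4  | HR      | 137763
5  | HR      | 65183 
6  | Legal   | 78170 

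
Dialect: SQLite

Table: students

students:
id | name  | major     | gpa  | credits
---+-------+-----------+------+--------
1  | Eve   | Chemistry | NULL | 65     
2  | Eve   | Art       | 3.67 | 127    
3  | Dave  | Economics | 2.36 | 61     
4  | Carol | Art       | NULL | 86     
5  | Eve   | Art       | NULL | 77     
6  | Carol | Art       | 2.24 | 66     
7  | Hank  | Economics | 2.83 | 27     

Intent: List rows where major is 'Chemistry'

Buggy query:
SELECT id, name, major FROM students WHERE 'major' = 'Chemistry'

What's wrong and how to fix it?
Bug: Single quotes denote string literals in SQL; the column name is being compared as a constant string

Fix: Reference the column as major without single quotes

Corrected query:
SELECT id, name, major FROM students WHERE major = 'Chemistry'

Result:
id | name | major    
---+------+----------
1  | Eve  | Chemistry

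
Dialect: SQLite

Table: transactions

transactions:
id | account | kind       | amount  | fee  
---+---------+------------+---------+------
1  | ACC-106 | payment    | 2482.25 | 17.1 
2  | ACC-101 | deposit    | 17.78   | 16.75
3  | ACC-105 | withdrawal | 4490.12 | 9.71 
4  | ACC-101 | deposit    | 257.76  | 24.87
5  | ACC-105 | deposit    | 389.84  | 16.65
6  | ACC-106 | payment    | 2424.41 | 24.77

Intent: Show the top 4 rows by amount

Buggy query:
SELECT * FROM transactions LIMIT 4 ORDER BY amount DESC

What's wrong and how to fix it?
Bug: LIMIT must come after ORDER BY

Fix: Sort with ORDER BY, then apply LIMIT

Corrected query:
SELECT * FROM transactions ORDER BY amount DESC LIMIT 4

Result:
id | account | kind       | amount  | fee  
---+---------+------------+---------+------
3  | ACC-105 | withdrawal | 4490.12 | 9.71 
1  | ACC-106 | payment    | 2482.25 | 17.1 
6  | ACC-106 | payment    | 2424.41 | 24.77
5  | ACC-105 | deposit    | 389.84  | 16.65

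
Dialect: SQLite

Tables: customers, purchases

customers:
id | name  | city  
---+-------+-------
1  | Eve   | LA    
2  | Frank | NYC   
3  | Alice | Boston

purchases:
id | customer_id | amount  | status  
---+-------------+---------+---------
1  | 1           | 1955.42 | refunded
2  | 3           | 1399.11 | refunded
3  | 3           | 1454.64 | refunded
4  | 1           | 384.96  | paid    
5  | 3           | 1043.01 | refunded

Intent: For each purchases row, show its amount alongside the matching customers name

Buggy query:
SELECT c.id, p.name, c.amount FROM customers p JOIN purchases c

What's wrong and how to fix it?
Bug: JOIN with no ON clause produces a cartesian product; every purchases row pairs with every customers row

Fix: Add ON c.customer_id = p.id to the JOIN

Corrected query:
SELECT c.id, p.name, c.amount FROM customers p JOIN purchases c ON c.customer_id = p.id

Result:
id | name  | amount 
---+-------+--------
1  | Eve   | 1955.42
2  | Alice | 1399.11
3  | Alice | 1454.64
4  | Eve   | 384.96 
5  | Alice | 1043.01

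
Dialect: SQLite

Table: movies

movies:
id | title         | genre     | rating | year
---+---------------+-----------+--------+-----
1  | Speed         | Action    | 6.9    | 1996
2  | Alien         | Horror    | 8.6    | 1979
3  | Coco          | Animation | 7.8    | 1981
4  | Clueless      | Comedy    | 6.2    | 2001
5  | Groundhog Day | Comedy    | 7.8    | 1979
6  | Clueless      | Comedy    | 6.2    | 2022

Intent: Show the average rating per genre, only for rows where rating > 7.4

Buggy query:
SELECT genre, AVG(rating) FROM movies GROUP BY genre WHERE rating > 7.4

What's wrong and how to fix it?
Bug: WHERE cannot follow GROUP BY

Fix: Move the WHERE clause before GROUP BY

Corrected query:
SELECT genre, AVG(rating) FROM movies WHERE rating > 7.4 GROUP BY genre

Result:
genre     | AVG(rating)
----------+------------
Animation | 7.8        
Comedy    | 7.8        
Horror    | 8.6        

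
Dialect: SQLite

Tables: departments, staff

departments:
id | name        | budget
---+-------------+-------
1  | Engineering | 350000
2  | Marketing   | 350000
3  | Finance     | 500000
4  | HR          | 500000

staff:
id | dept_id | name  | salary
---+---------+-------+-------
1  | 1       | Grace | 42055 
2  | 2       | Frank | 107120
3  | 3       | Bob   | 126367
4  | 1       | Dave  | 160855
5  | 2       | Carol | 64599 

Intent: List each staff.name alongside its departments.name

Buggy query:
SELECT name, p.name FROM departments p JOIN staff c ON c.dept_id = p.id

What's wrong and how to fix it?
Bug: Both tables have a 'name' column; the unqualified reference is ambiguous

Fix: Prefix ambiguous columns with the table alias

Corrected query:
SELECT c.name, p.name FROM departments p JOIN staff c ON c.dept_id = p.id

Result:
name  | name       
------+------------
Grace | Engineering
Frank | Marketing  
Bob   | Finance    
Dave  | Engineering
Carol | Marketing  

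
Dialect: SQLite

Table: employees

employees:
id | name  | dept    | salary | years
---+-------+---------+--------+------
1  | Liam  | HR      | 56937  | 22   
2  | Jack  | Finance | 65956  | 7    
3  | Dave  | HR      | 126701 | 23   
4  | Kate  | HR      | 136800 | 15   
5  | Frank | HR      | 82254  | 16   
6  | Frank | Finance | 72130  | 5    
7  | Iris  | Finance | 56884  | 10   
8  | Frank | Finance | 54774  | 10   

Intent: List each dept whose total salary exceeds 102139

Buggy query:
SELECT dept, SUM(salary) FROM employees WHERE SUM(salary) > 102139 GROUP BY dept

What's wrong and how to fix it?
Bug: SUM(salary) is an aggregate, but WHERE filters rows before aggregation

Fix: Use HAVING (which filters groups after aggregation) instead of WHERE

Corrected query:
SELECT dept, SUM(salary) FROM employees GROUP BY dept HAVING SUM(salary) > 102139

Result:
dept    | SUM(salary)
--------+------------
Finance | 249744     
HR      | 402692     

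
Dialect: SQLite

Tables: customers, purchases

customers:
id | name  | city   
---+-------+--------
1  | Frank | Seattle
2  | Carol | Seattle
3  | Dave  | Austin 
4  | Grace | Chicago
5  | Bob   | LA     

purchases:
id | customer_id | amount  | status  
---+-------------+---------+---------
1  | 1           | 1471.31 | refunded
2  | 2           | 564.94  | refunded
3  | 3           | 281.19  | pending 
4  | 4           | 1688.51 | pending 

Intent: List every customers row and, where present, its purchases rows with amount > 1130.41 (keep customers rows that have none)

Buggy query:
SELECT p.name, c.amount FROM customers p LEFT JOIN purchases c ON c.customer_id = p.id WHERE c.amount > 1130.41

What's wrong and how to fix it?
Bug: A WHERE condition on the right-hand table after LEFT JOIN drops unmatched parents

Fix: Move the right-table condition into the ON clause so unmatched parents are kept

Corrected query:
SELECT p.name, c.amount FROM customers p LEFT JOIN purchases c ON c.customer_id = p.id AND c.amount > 1130.41

Result:
name  | amount 
------+--------
Frank | 1471.31
Carol | NULL   
Dave  | NULL   
Grace | 1688.51
Bob   | NULL   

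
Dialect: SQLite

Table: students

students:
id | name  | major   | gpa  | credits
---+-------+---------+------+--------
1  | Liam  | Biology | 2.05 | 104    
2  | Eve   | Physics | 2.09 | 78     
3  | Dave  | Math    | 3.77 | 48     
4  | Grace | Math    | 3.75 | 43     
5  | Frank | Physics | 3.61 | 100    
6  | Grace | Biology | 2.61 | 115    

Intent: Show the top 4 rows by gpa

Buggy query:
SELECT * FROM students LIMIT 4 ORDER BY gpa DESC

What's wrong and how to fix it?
Bug: LIMIT must come after ORDER BY

Fix: Sort with ORDER BY, then apply LIMIT

Corrected query:
SELECT * FROM students ORDER BY gpa DESC LIMIT 4

Result:
id | name  | major   | gpa  | credits
---+-------+---------+------+--------
3  | Dave  | Math    | 3.77 | 48     
4  | Grace | Math    | 3.75 | 43     
5  | Frank | Physics | 3.61 | 100    
6  | Grace | Biology | 2.61 | 115    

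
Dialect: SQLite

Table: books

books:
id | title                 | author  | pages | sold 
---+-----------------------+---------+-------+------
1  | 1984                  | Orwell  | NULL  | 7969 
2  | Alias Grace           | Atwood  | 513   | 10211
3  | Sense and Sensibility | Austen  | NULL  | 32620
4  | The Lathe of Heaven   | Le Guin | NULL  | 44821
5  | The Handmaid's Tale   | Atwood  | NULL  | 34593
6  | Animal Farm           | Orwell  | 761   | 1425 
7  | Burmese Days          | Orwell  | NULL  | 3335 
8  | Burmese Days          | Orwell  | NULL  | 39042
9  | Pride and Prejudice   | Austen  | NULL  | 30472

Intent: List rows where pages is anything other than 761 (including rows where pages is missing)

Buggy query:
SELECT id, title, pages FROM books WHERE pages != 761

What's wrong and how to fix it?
Bug: Inequality against NULL is unknown, not true; rows with NULL are dropped

Fix: Handle NULL separately with IS NULL alongside the inequality

Corrected query:
SELECT id, title, pages FROM books WHERE pages != 761 OR pages IS NULL

Result:
id | title                 | pages
---+-----------------------+------
1  | 1984                  | NULL 
2  | Alias Grace           | 513  
3  | Sense and Sensibility | NULL 
4  | The Lathe of Heaven   | NULL 
5  | The Handmaid's Tale   | NULL 
7  | Burmese Days          | NULL 
8  | Burmese Days          | NULL 
9  | Pride and Prejudice   | NULL 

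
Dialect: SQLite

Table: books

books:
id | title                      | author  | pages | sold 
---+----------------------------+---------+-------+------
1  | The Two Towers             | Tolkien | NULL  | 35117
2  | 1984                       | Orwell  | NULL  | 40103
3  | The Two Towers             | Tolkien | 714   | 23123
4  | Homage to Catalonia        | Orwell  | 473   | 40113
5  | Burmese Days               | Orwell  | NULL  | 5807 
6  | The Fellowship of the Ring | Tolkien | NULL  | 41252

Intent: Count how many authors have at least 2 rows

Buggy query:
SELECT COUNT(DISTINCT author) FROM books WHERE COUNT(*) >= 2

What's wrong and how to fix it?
Bug: WHERE filters individual rows, not groups, so a group-level COUNT is invalid there

Fix: Use a subquery that GROUPs and filters with HAVING, then count its rows

Corrected query:
SELECT COUNT(*) FROM (SELECT author FROM books GROUP BY author HAVING COUNT(*) >= 2)

Result:
COUNT(*)
--------
2       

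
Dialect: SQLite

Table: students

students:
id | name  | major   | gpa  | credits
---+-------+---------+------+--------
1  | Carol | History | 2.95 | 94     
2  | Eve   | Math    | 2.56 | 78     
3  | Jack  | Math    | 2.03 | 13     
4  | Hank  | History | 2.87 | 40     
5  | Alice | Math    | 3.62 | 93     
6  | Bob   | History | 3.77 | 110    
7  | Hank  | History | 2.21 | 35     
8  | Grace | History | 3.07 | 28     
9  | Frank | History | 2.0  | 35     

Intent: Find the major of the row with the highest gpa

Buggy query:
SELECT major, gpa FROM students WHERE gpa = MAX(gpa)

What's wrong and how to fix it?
Bug: MAX(gpa) is an aggregate and cannot be used directly in WHERE

Fix: Use a subquery: WHERE gpa = (SELECT MAX(gpa) FROM students)

Corrected query:
SELECT major, gpa FROM students WHERE gpa = (SELECT MAX(gpa) FROM students)

Result:
major   | gpa 
--------+-----
History | 3.77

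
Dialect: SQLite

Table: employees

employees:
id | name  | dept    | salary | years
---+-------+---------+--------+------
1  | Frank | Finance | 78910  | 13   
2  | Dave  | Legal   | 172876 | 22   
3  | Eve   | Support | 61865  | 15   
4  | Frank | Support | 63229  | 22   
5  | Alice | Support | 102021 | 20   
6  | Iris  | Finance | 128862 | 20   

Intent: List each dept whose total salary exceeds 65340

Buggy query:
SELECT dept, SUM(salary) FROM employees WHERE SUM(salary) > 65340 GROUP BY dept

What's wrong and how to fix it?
Bug: SUM(salary) is an aggregate, but WHERE filters rows before aggregation

Fix: Move the aggregate condition to a HAVING clause

Corrected query:
SELECT dept, SUM(salary) FROM employees GROUP BY dept HAVING SUM(salary) > 65340

Result:
dept    | SUM(salary)
--------+------------
Finance | 207772     
Legal   | 172876     
Support | 227115     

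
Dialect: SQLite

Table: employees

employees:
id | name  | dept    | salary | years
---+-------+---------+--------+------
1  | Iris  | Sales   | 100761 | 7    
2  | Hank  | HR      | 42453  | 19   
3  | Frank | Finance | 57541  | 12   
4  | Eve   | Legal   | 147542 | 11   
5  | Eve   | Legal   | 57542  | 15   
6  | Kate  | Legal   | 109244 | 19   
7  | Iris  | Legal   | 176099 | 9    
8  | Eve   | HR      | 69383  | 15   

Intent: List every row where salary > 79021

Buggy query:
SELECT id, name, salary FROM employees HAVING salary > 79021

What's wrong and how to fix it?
Bug: HAVING filters the output of aggregation, but this query has no GROUP BY and no aggregate functions, so SQLite rejects it (HAVING clause on a non-aggregate query); the condition here is per row

Fix: Replace HAVING with WHERE since the condition applies to individual rows

Corrected query:
SELECT id, name, salary FROM employees WHERE salary > 79021

Result:
id | name | salary
---+------+-------
1  | Iris | 100761
4  | Eve  | 147542
6  | Kate | 109244
7  | Iris | 176099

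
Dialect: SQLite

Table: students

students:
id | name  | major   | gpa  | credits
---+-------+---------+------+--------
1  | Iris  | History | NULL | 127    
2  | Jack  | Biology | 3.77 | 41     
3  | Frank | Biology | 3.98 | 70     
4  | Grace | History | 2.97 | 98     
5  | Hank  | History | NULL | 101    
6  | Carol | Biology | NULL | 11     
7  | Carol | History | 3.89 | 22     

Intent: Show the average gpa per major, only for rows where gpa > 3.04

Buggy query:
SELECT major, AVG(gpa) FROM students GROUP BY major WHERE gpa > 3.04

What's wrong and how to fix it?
Bug: WHERE cannot follow GROUP BY

Fix: Move the WHERE clause before GROUP BY

Corrected query:
SELECT major, AVG(gpa) FROM students WHERE gpa > 3.04 GROUP BY major

Result:
major   | AVG(gpa)
--------+---------
Biology | 3.875   
History | 3.89    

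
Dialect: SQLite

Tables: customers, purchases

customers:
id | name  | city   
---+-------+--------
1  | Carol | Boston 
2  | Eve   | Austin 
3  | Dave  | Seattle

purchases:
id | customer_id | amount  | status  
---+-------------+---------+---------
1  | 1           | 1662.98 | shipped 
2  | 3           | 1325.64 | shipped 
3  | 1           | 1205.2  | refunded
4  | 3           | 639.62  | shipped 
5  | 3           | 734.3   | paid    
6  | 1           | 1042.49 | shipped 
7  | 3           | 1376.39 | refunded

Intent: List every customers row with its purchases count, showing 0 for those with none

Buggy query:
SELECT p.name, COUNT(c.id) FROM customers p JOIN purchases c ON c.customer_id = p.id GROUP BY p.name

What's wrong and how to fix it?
Bug: INNER JOIN drops customers rows that have no matching purchases rows

Fix: Use LEFT JOIN so parents without children still appear (COUNT(c.id) gives 0)

Corrected query:
SELECT p.name, COUNT(c.id) FROM customers p LEFT JOIN purchases c ON c.customer_id = p.id GROUP BY p.name

Result:
name  | COUNT(c.id)
------+------------
Carol | 3          
Dave  | 4          
Eve   | 0          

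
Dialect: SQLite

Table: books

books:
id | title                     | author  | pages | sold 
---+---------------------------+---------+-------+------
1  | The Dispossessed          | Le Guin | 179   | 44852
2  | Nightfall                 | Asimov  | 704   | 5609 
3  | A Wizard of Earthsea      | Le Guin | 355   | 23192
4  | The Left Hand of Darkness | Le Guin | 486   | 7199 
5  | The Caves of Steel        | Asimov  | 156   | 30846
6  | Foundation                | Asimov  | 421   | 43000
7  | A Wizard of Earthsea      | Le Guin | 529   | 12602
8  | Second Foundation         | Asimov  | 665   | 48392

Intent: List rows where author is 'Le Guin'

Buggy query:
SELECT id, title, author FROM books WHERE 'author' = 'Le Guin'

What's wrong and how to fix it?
Bug: 'author' in single quotes is a string literal, not the column; the comparison is literal-vs-literal and never true

Fix: Remove the quotes around the column name (or use double quotes for an identifier)

Corrected query:
SELECT id, title, author FROM books WHERE author = 'Le Guin'

Result:
id | title                     | author 
---+---------------------------+--------
1  | The Dispossessed          | Le Guin
3  | A Wizard of Earthsea      | Le Guin
4  | The Left Hand of Darkness | Le Guin
7  | A Wizard of Earthsea      | Le Guin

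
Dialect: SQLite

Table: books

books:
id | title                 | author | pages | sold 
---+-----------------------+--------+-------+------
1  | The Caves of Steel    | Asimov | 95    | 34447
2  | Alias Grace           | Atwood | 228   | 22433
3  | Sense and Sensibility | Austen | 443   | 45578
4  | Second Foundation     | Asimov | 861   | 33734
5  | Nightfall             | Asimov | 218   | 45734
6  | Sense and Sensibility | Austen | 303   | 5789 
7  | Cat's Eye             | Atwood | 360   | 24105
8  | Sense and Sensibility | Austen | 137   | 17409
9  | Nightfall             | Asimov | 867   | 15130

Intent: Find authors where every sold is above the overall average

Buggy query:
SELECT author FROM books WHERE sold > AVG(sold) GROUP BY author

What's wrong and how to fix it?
Bug: AVG() is an aggregate; it can't sit directly in WHERE

Fix: Use a subquery for AVG and a HAVING MIN(...) filter so the condition holds for every row in the group

Corrected query:
SELECT author FROM books GROUP BY author HAVING MIN(sold) > (SELECT AVG(sold) FROM books)

Result:
(no rows)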